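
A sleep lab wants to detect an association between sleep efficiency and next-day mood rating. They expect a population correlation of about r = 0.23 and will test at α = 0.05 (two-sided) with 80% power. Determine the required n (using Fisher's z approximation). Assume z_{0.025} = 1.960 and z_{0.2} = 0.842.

Fisher's z: C = ½·ln((1+r)/(1−r)) = ½·ln(1.5974) = 0.2342.
n = ((z_{α/2} + z_β)/C)² + 3.
(1.960 + 0.842) / 0.2342 = 2.802 / 0.2342 = 11.964.
n = 11.964² + 3 = 143.14 + 3 = 146.1.
Round up.

n = 147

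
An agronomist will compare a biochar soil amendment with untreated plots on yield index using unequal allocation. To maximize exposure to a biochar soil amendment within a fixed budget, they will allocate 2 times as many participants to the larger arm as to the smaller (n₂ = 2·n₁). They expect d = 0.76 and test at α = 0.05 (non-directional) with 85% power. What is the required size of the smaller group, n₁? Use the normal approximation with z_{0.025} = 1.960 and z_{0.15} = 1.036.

With allocation ratio k = n₂/n₁ = 2, Var(x̄₁−x̄₂) = σ²(1/n₁ + 1/(k·n₁)) = σ²·(k+1)/(k·n₁).
So n₁ = (1 + 1/k)·((z_{α/2} + z_β)/d)² = 1.500 × (2.996/0.76)².
n₁ = 1.500 × 15.54 = 23.3.
Round up: n₁ = 24, giving n₂ = 2 × 24 = 48.

n₁ = 24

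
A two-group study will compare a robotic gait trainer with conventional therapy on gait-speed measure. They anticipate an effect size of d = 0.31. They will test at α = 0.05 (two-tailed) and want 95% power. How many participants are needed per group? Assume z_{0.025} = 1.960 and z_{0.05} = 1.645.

For two independent groups with equal n: n = 2·((z_{α/2} + z_β) / d)².
z_{α/2} + z_β = 1.960 + 1.645 = 3.605.
n = 2 × (3.605 / 0.31)² = 2 × 11.629² = 2 × 135.23 = 270.5.
Round up to the next whole participant.

n = 271 per group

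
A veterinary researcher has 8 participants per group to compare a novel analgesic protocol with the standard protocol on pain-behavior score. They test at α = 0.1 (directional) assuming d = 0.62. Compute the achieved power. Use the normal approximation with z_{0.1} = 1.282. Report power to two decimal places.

For two equal groups, power = Φ(d·√(n/2) − z_{α}).
d·√(n/2) = 0.62 × √(8/2) = 0.62 × 2.000 = 1.240.
z_β = 1.240 − 1.282 = -0.042.
Power = Φ(-0.042) = 0.483.

power ≈ 0.48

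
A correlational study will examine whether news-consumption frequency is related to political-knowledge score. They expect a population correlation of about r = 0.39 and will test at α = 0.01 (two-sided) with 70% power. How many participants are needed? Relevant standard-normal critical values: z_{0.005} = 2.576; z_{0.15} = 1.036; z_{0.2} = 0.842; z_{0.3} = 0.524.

Fisher's z: C = ½·ln((1+r)/(1−r)) = ½·ln(2.2787) = 0.4118.
n = ((z_{α/2} + z_β)/C)² + 3.
(2.576 + 0.524) / 0.4118 = 3.100 / 0.4118 = 7.528.
n = 7.528² + 3 = 56.67 + 3 = 59.7.
Round up.

n = 60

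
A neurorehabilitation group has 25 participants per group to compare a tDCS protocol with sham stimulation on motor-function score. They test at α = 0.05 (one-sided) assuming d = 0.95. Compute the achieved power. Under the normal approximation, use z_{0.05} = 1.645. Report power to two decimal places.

For two equal groups, power = Φ(d·√(n/2) − z_{α}).
d·√(n/2) = 0.95 × √(25/2) = 0.95 × 3.536 = 3.359.
z_β = 3.359 − 1.645 = 1.714.
Power = Φ(1.714) = 0.957.

power ≈ 0.96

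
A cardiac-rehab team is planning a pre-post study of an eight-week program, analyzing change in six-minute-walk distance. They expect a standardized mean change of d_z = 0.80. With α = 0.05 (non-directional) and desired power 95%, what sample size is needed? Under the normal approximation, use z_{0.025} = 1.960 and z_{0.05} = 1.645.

n = 21 pairs

For a paired (one-sample on differences) test: n = ((z_{α/2} + z_β) / d)².
z_{α/2} + z_β = 1.960 + 1.645 = 3.605.
n = (3.605 / 0.80)² = 4.506² = 20.31.
Round up.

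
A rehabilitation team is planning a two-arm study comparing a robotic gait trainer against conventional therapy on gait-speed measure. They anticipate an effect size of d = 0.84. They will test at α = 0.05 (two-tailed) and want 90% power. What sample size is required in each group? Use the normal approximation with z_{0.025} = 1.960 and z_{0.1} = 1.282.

n = 30 per group

For two independent groups with equal n: n = 2·((z_{α/2} + z_β) / d)².
z_{α/2} + z_β = 1.960 + 1.282 = 3.242.
n = 2 × (3.242 / 0.84)² = 2 × 3.860² = 2 × 14.90 = 29.8.
Round up to the next whole participant.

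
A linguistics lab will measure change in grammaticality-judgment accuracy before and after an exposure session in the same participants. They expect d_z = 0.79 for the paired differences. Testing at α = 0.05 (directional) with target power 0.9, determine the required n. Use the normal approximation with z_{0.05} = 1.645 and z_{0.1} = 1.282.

For a paired (one-sample on differences) test: n = ((z_{α} + z_β) / d)².
z_{α} + z_β = 1.645 + 1.282 = 2.927.
n = (2.927 / 0.79)² = 3.705² = 13.73.
Round up.

n = 14 pairs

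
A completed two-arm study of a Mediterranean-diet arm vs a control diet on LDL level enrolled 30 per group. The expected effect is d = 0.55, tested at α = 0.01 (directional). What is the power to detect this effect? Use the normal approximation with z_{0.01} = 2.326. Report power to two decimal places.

power ≈ 0.42

For two equal groups, power = Φ(d·√(n/2) − z_{α}).
d·√(n/2) = 0.55 × √(30/2) = 0.55 × 3.873 = 2.130.
z_β = 2.130 − 2.326 = -0.196.
Power = Φ(-0.196) = 0.422.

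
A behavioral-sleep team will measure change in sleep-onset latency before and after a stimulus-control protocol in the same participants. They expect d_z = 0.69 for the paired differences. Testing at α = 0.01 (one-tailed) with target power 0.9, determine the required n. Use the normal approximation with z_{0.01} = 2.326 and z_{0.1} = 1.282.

For a paired (one-sample on differences) test: n = ((z_{α} + z_β) / d)².
z_{α} + z_β = 2.326 + 1.282 = 3.608.
n = (3.608 / 0.69)² = 5.229² = 27.34.
Round up.

n = 28 pairs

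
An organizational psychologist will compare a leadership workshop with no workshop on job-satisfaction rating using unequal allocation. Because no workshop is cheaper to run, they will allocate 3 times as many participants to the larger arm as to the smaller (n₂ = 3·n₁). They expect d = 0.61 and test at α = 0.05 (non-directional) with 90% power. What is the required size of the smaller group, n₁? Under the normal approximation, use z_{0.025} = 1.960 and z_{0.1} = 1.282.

With allocation ratio k = n₂/n₁ = 3, Var(x̄₁−x̄₂) = σ²(1/n₁ + 1/(k·n₁)) = σ²·(k+1)/(k·n₁).
So n₁ = (1 + 1/k)·((z_{α/2} + z_β)/d)² = 1.333 × (3.242/0.61)².
n₁ = 1.333 × 28.25 = 37.7.
Round up: n₁ = 38, giving n₂ = 3 × 38 = 114.

n₁ = 38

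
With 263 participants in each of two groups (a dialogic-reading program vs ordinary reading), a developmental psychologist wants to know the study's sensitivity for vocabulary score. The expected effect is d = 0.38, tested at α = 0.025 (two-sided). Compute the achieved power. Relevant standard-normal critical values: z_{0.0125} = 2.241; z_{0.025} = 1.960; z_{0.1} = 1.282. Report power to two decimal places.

For two equal groups, power = Φ(d·√(n/2) − z_{α/2}).
d·√(n/2) = 0.38 × √(263/2) = 0.38 × 11.467 = 4.358.
z_β = 4.358 − 2.241 = 2.117.
Power = Φ(2.117) = 0.983.

power ≈ 0.98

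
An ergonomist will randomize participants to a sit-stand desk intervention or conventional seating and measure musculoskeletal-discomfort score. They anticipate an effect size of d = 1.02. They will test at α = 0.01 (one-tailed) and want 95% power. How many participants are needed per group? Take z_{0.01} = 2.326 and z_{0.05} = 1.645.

n = 31 per group

For two independent groups with equal n: n = 2·((z_{α} + z_β) / d)².
z_{α} + z_β = 2.326 + 1.645 = 3.971.
n = 2 × (3.971 / 1.02)² = 2 × 3.893² = 2 × 15.16 = 30.3.
Round up to the next whole participant.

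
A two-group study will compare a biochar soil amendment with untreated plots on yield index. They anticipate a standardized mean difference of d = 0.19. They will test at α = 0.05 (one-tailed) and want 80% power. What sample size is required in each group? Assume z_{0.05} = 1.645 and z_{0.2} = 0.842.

For two independent groups with equal n: n = 2·((z_{α} + z_β) / d)².
z_{α} + z_β = 1.645 + 0.842 = 2.487.
n = 2 × (2.487 / 0.19)² = 2 × 13.089² = 2 × 171.33 = 342.7.
Round up to the next whole participant.

n = 343 per group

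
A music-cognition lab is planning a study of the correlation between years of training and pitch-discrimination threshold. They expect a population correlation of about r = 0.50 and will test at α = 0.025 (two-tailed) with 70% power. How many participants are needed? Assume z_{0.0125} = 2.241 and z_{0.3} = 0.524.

n = 29

Fisher's z: C = ½·ln((1+r)/(1−r)) = ½·ln(3.0000) = 0.5493.
n = ((z_{α/2} + z_β)/C)² + 3.
(2.241 + 0.524) / 0.5493 = 2.765 / 0.5493 = 5.034.
n = 5.034² + 3 = 25.34 + 3 = 28.3.
Round up.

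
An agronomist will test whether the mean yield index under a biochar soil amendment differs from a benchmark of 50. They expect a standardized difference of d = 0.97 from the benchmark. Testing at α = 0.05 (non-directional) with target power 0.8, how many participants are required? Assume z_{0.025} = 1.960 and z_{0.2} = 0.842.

For a one-sample test: n = ((z_{α/2} + z_β) / d)².
z_{α/2} + z_β = 1.960 + 0.842 = 2.802.
n = (2.802 / 0.97)² = 2.889² = 8.34.
Round up.

n = 9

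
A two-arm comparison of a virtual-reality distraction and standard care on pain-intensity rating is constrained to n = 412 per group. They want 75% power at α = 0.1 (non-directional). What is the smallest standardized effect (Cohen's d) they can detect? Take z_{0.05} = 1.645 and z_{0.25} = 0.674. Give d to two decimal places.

For two independent groups of n = 412 each: d_min = (z_{α/2} + z_β)·√(2/n).
z-sum = 1.645 + 0.674 = 2.319.
d_min = 2.319 × √(2/412) = 2.319 × 0.0697 = 0.162.

d_min ≈ 0.16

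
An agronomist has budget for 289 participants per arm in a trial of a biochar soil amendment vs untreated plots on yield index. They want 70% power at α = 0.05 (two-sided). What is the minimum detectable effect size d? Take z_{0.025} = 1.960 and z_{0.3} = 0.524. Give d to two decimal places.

For two independent groups of n = 289 each: d_min = (z_{α/2} + z_β)·√(2/n).
z-sum = 1.960 + 0.524 = 2.484.
d_min = 2.484 × √(2/289) = 2.484 × 0.0832 = 0.207.

d_min ≈ 0.21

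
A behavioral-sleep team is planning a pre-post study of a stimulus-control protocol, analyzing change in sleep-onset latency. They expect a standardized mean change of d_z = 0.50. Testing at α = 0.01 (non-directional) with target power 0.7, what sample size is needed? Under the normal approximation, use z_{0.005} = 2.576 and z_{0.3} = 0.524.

For a paired (one-sample on differences) test: n = ((z_{α/2} + z_β) / d)².
z_{α/2} + z_β = 2.576 + 0.524 = 3.100.
n = (3.100 / 0.50)² = 6.200² = 38.44.
Round up.

n = 39 pairs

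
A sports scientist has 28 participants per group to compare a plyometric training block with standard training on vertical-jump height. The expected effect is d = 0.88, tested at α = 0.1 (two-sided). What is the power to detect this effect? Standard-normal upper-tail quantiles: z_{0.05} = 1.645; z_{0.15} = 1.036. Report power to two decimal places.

For two equal groups, power = Φ(d·√(n/2) − z_{α/2}).
d·√(n/2) = 0.88 × √(28/2) = 0.88 × 3.742 = 3.293.
z_β = 3.293 − 1.645 = 1.648.
Power = Φ(1.648) = 0.950.

power ≈ 0.95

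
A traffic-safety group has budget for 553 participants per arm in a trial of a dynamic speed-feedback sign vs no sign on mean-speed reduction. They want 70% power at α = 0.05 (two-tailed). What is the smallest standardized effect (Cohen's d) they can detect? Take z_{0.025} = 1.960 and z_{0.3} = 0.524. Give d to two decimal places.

For two independent groups of n = 553 each: d_min = (z_{α/2} + z_β)·√(2/n).
z-sum = 1.960 + 0.524 = 2.484.
d_min = 2.484 × √(2/553) = 2.484 × 0.0601 = 0.149.

d_min ≈ 0.15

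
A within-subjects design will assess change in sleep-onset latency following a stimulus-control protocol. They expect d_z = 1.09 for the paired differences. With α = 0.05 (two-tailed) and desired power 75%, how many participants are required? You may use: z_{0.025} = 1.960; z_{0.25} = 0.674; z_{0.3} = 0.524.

n = 6 pairs

For a paired (one-sample on differences) test: n = ((z_{α/2} + z_β) / d)².
z_{α/2} + z_β = 1.960 + 0.674 = 2.634.
n = (2.634 / 1.09)² = 2.417² = 5.84.
Round up.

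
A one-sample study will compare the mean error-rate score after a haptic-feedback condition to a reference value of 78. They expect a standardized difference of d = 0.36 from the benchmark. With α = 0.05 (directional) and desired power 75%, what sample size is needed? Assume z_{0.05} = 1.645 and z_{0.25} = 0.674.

n = 42

For a one-sample test: n = ((z_{α} + z_β) / d)².
z_{α} + z_β = 1.645 + 0.674 = 2.319.
n = (2.319 / 0.36)² = 6.442² = 41.50.
Round up.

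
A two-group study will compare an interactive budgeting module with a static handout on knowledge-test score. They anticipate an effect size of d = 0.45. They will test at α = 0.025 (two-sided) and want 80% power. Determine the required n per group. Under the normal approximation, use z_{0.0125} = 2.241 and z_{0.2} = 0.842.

For two independent groups with equal n: n = 2·((z_{α/2} + z_β) / d)².
z_{α/2} + z_β = 2.241 + 0.842 = 3.083.
n = 2 × (3.083 / 0.45)² = 2 × 6.851² = 2 × 46.94 = 93.9.
Round up to the next whole participant.

n = 94 per group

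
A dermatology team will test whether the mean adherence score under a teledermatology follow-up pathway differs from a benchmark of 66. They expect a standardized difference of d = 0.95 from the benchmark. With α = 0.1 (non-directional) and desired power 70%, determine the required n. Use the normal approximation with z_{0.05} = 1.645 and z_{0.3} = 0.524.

n = 6

For a one-sample test: n = ((z_{α/2} + z_β) / d)².
z_{α/2} + z_β = 1.645 + 0.524 = 2.169.
n = (2.169 / 0.95)² = 2.283² = 5.21.
Round up.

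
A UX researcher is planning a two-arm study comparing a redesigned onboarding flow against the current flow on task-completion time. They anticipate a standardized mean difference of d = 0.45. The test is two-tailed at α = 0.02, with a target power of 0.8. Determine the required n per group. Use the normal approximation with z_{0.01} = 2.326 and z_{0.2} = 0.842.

n = 100 per group

For two independent groups with equal n: n = 2·((z_{α/2} + z_β) / d)².
z_{α/2} + z_β = 2.326 + 0.842 = 3.168.
n = 2 × (3.168 / 0.45)² = 2 × 7.040² = 2 × 49.56 = 99.1.
Round up to the next whole participant.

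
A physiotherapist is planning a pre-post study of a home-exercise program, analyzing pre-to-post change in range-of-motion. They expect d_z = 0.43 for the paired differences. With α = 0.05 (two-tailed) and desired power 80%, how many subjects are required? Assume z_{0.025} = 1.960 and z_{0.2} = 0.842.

n = 43 pairs

For a paired (one-sample on differences) test: n = ((z_{α/2} + z_β) / d)².
z_{α/2} + z_β = 1.960 + 0.842 = 2.802.
n = (2.802 / 0.43)² = 6.516² = 42.46.
Round up.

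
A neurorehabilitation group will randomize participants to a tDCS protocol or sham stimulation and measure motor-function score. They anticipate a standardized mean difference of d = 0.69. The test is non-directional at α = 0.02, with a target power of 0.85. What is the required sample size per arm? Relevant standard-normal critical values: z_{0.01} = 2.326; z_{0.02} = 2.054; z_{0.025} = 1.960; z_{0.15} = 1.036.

For two independent groups with equal n: n = 2·((z_{α/2} + z_β) / d)².
z_{α/2} + z_β = 2.326 + 1.036 = 3.362.
n = 2 × (3.362 / 0.69)² = 2 × 4.872² = 2 × 23.74 = 47.5.
Round up to the next whole participant.

n = 48 per group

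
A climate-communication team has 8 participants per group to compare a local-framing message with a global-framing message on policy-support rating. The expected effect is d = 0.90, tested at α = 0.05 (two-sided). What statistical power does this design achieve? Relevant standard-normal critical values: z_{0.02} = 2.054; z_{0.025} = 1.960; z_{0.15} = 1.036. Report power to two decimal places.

power ≈ 0.44

For two equal groups, power = Φ(d·√(n/2) − z_{α/2}).
d·√(n/2) = 0.90 × √(8/2) = 0.90 × 2.000 = 1.800.
z_β = 1.800 − 1.960 = -0.160.
Power = Φ(-0.160) = 0.436.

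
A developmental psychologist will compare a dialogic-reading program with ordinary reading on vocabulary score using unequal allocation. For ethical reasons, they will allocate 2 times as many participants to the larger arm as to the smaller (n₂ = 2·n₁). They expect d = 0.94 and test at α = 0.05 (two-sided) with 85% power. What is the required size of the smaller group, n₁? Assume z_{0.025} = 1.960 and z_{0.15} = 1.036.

n₁ = 16

With allocation ratio k = n₂/n₁ = 2, Var(x̄₁−x̄₂) = σ²(1/n₁ + 1/(k·n₁)) = σ²·(k+1)/(k·n₁).
So n₁ = (1 + 1/k)·((z_{α/2} + z_β)/d)² = 1.500 × (2.996/0.94)².
n₁ = 1.500 × 10.16 = 15.2.
Round up: n₁ = 16, giving n₂ = 2 × 16 = 32.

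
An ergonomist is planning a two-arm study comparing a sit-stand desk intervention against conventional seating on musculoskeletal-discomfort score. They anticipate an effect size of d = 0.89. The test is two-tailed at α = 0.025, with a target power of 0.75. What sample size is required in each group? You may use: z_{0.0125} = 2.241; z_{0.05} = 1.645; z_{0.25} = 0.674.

For two independent groups with equal n: n = 2·((z_{α/2} + z_β) / d)².
z_{α/2} + z_β = 2.241 + 0.674 = 2.915.
n = 2 × (2.915 / 0.89)² = 2 × 3.275² = 2 × 10.73 = 21.5.
Round up to the next whole participant.

n = 22 per group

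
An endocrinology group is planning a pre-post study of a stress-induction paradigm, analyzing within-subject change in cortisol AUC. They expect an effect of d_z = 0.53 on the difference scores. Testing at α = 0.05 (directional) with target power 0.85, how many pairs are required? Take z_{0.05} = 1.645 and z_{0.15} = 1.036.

For a paired (one-sample on differences) test: n = ((z_{α} + z_β) / d)².
z_{α} + z_β = 1.645 + 1.036 = 2.681.
n = (2.681 / 0.53)² = 5.058² = 25.59.
Round up.

n = 26 pairs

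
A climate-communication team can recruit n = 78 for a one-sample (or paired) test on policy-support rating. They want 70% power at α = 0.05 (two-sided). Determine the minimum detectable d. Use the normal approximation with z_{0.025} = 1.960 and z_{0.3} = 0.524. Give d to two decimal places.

d_min ≈ 0.28

For a single sample (or paired design) of n = 78: d_min = (z_{α/2} + z_β)/√n.
z-sum = 1.960 + 0.524 = 2.484.
d_min = 2.484 / √78 = 2.484 / 8.832 = 0.281.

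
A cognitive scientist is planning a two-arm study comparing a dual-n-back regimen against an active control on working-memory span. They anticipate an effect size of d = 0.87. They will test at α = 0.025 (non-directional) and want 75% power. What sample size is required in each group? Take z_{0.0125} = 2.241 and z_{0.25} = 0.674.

For two independent groups with equal n: n = 2·((z_{α/2} + z_β) / d)².
z_{α/2} + z_β = 2.241 + 0.674 = 2.915.
n = 2 × (2.915 / 0.87)² = 2 × 3.351² = 2 × 11.23 = 22.5.
Round up to the next whole participant.

n = 23 per group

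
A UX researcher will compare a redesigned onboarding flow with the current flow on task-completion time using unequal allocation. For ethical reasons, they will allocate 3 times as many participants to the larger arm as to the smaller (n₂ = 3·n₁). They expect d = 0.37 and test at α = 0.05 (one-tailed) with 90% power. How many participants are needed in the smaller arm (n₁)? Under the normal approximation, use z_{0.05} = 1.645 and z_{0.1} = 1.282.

With allocation ratio k = n₂/n₁ = 3, Var(x̄₁−x̄₂) = σ²(1/n₁ + 1/(k·n₁)) = σ²·(k+1)/(k·n₁).
So n₁ = (1 + 1/k)·((z_{α} + z_β)/d)² = 1.333 × (2.927/0.37)².
n₁ = 1.333 × 62.58 = 83.4.
Round up: n₁ = 84, giving n₂ = 3 × 84 = 252.

n₁ = 84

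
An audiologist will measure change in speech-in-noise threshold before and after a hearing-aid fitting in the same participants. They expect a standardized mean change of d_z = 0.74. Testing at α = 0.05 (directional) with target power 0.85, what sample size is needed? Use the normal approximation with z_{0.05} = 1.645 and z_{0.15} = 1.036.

n = 14 pairs

For a paired (one-sample on differences) test: n = ((z_{α} + z_β) / d)².
z_{α} + z_β = 1.645 + 1.036 = 2.681.
n = (2.681 / 0.74)² = 3.623² = 13.13.
Round up.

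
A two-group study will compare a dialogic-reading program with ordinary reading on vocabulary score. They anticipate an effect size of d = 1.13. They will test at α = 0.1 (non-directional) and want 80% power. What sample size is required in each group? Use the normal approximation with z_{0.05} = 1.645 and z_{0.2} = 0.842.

n = 10 per group

For two independent groups with equal n: n = 2·((z_{α/2} + z_β) / d)².
z_{α/2} + z_β = 1.645 + 0.842 = 2.487.
n = 2 × (2.487 / 1.13)² = 2 × 2.201² = 2 × 4.84 = 9.7.
Round up to the next whole participant.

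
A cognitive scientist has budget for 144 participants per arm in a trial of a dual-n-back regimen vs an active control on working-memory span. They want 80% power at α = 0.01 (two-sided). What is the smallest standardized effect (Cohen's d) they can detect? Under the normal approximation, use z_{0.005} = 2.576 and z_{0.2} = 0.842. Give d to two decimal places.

For two independent groups of n = 144 each: d_min = (z_{α/2} + z_β)·√(2/n).
z-sum = 2.576 + 0.842 = 3.418.
d_min = 3.418 × √(2/144) = 3.418 × 0.1179 = 0.403.

d_min ≈ 0.40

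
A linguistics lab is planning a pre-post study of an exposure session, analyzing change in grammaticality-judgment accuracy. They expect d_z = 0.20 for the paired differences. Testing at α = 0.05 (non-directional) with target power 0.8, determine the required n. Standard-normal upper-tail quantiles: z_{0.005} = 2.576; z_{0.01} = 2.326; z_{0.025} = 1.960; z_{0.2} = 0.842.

For a paired (one-sample on differences) test: n = ((z_{α/2} + z_β) / d)².
z_{α/2} + z_β = 1.960 + 0.842 = 2.802.
n = (2.802 / 0.20)² = 14.010² = 196.28.
Round up.

n = 197 pairs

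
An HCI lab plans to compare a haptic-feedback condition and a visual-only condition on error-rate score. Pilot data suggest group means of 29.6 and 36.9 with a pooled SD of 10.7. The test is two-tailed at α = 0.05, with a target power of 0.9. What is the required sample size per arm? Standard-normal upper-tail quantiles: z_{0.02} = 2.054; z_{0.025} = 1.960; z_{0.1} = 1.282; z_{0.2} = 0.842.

n = 46 per group

Cohen's d = |M₁ − M₂| / SD_pooled = |29.6 − 36.9| / 10.7 = 7.3 / 10.7 = 0.682.
For two independent groups with equal n: n = 2·((z_{α/2} + z_β) / d)².
z_{α/2} + z_β = 1.960 + 1.282 = 3.242.
n = 2 × (3.242 / 0.682)² = 2 × 4.754² = 2 × 22.60 = 45.2.
Round up to the next whole participant.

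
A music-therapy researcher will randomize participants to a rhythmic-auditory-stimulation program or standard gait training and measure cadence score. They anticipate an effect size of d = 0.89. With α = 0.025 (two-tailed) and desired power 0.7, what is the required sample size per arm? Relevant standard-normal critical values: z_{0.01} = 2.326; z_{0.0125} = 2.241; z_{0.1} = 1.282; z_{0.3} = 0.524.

For two independent groups with equal n: n = 2·((z_{α/2} + z_β) / d)².
z_{α/2} + z_β = 2.241 + 0.524 = 2.765.
n = 2 × (2.765 / 0.89)² = 2 × 3.107² = 2 × 9.65 = 19.3.
Round up to the next whole participant.

n = 20 per group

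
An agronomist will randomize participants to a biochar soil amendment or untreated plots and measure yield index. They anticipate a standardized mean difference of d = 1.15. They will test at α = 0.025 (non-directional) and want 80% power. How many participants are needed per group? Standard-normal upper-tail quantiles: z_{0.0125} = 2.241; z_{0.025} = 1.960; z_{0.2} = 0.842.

n = 15 per group

For two independent groups with equal n: n = 2·((z_{α/2} + z_β) / d)².
z_{α/2} + z_β = 2.241 + 0.842 = 3.083.
n = 2 × (3.083 / 1.15)² = 2 × 2.681² = 2 × 7.19 = 14.4.
Round up to the next whole participant.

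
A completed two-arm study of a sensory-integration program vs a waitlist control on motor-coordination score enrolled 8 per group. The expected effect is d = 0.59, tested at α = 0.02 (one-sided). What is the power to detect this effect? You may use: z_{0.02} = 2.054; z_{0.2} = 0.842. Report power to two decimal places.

power ≈ 0.19

For two equal groups, power = Φ(d·√(n/2) − z_{α}).
d·√(n/2) = 0.59 × √(8/2) = 0.59 × 2.000 = 1.180.
z_β = 1.180 − 2.054 = -0.874.
Power = Φ(-0.874) = 0.191.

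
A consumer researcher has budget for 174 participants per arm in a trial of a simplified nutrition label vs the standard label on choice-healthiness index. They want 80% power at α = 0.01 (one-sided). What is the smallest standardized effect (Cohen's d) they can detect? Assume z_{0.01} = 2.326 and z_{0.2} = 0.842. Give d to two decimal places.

For two independent groups of n = 174 each: d_min = (z_{α} + z_β)·√(2/n).
z-sum = 2.326 + 0.842 = 3.168.
d_min = 3.168 × √(2/174) = 3.168 × 0.1072 = 0.340.

d_min ≈ 0.34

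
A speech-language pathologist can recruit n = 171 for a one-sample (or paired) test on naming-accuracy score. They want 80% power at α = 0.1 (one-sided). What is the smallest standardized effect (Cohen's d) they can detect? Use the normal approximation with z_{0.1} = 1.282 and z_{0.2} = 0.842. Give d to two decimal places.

d_min ≈ 0.16

For a single sample (or paired design) of n = 171: d_min = (z_{α} + z_β)/√n.
z-sum = 1.282 + 0.842 = 2.124.
d_min = 2.124 / √171 = 2.124 / 13.077 = 0.162.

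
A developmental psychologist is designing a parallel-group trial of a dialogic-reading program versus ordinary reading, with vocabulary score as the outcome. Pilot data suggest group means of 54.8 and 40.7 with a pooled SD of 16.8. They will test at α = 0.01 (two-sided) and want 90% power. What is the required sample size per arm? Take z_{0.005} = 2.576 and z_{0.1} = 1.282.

n = 43 per group

Cohen's d = |M₁ − M₂| / SD_pooled = |54.8 − 40.7| / 16.8 = 14.1 / 16.8 = 0.839.
For two independent groups with equal n: n = 2·((z_{α/2} + z_β) / d)².
z_{α/2} + z_β = 2.576 + 1.282 = 3.858.
n = 2 × (3.858 / 0.839)² = 2 × 4.598² = 2 × 21.14 = 42.3.
Round up to the next whole participant.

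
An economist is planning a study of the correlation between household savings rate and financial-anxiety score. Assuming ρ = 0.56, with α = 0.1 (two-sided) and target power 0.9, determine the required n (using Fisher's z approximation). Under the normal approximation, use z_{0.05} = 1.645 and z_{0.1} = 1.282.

n = 25

Fisher's z: C = ½·ln((1+r)/(1−r)) = ½·ln(3.5455) = 0.6328.
n = ((z_{α/2} + z_β)/C)² + 3.
(1.645 + 1.282) / 0.6328 = 2.927 / 0.6328 = 4.625.
n = 4.625² + 3 = 21.40 + 3 = 24.4.
Round up.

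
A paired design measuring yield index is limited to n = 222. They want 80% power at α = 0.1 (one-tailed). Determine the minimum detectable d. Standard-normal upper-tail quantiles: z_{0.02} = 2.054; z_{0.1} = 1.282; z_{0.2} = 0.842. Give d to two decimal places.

For a single sample (or paired design) of n = 222: d_min = (z_{α} + z_β)/√n.
z-sum = 1.282 + 0.842 = 2.124.
d_min = 2.124 / √222 = 2.124 / 14.900 = 0.143.

d_min ≈ 0.14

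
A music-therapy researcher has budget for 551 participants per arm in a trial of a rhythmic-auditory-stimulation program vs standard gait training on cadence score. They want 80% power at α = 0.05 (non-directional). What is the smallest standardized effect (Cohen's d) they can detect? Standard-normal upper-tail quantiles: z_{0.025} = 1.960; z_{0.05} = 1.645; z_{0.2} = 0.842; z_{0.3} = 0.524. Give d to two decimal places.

For two independent groups of n = 551 each: d_min = (z_{α/2} + z_β)·√(2/n).
z-sum = 1.960 + 0.842 = 2.802.
d_min = 2.802 × √(2/551) = 2.802 × 0.0602 = 0.169.

d_min ≈ 0.17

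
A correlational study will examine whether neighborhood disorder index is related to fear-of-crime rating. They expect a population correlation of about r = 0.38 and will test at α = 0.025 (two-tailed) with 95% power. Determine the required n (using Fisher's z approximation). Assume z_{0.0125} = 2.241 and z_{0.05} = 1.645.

Fisher's z: C = ½·ln((1+r)/(1−r)) = ½·ln(2.2258) = 0.4001.
n = ((z_{α/2} + z_β)/C)² + 3.
(2.241 + 1.645) / 0.4001 = 3.886 / 0.4001 = 9.713.
n = 9.713² + 3 = 94.33 + 3 = 97.3.
Round up.

n = 98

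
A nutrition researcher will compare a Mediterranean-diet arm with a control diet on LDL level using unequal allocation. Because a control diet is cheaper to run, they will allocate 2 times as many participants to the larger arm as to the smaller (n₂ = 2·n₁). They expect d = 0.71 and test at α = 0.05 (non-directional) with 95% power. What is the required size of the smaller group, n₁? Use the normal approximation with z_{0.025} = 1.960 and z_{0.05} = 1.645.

n₁ = 39

With allocation ratio k = n₂/n₁ = 2, Var(x̄₁−x̄₂) = σ²(1/n₁ + 1/(k·n₁)) = σ²·(k+1)/(k·n₁).
So n₁ = (1 + 1/k)·((z_{α/2} + z_β)/d)² = 1.500 × (3.605/0.71)².
n₁ = 1.500 × 25.78 = 38.7.
Round up: n₁ = 39, giving n₂ = 2 × 39 = 78.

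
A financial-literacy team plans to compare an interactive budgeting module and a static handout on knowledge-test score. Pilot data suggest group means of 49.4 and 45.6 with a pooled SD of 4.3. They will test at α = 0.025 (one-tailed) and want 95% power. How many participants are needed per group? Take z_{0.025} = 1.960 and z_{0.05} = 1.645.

n = 34 per group

Cohen's d = |M₁ − M₂| / SD_pooled = |49.4 − 45.6| / 4.3 = 3.8 / 4.3 = 0.884.
For two independent groups with equal n: n = 2·((z_{α} + z_β) / d)².
z_{α} + z_β = 1.960 + 1.645 = 3.605.
n = 2 × (3.605 / 0.884)² = 2 × 4.078² = 2 × 16.63 = 33.3.
Round up to the next whole participant.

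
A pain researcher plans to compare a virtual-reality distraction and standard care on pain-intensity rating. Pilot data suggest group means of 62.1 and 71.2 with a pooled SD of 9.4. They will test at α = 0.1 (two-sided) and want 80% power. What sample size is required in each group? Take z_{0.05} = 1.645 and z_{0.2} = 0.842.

n = 14 per group

Cohen's d = |M₁ − M₂| / SD_pooled = |62.1 − 71.2| / 9.4 = 9.1 / 9.4 = 0.968.
For two independent groups with equal n: n = 2·((z_{α/2} + z_β) / d)².
z_{α/2} + z_β = 1.645 + 0.842 = 2.487.
n = 2 × (2.487 / 0.968)² = 2 × 2.569² = 2 × 6.60 = 13.2.
Round up to the next whole participant.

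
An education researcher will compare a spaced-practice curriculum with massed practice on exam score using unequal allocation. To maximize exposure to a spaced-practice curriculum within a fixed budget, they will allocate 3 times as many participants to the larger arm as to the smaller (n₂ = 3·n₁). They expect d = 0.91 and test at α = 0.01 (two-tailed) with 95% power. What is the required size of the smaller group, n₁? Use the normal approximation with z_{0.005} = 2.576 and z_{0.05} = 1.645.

With allocation ratio k = n₂/n₁ = 3, Var(x̄₁−x̄₂) = σ²(1/n₁ + 1/(k·n₁)) = σ²·(k+1)/(k·n₁).
So n₁ = (1 + 1/k)·((z_{α/2} + z_β)/d)² = 1.333 × (4.221/0.91)².
n₁ = 1.333 × 21.52 = 28.7.
Round up: n₁ = 29, giving n₂ = 3 × 29 = 87.

n₁ = 29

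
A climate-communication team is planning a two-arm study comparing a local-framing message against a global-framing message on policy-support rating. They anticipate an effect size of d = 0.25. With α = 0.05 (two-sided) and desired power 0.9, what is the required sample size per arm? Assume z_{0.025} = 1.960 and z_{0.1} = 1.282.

For two independent groups with equal n: n = 2·((z_{α/2} + z_β) / d)².
z_{α/2} + z_β = 1.960 + 1.282 = 3.242.
n = 2 × (3.242 / 0.25)² = 2 × 12.968² = 2 × 168.17 = 336.3.
Round up to the next whole participant.

n = 337 per group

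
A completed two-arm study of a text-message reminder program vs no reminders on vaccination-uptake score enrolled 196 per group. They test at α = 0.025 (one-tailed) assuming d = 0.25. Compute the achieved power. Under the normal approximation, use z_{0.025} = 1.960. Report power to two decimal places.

For two equal groups, power = Φ(d·√(n/2) − z_{α}).
d·√(n/2) = 0.25 × √(196/2) = 0.25 × 9.899 = 2.475.
z_β = 2.475 − 1.960 = 0.515.
Power = Φ(0.515) = 0.697.

power ≈ 0.70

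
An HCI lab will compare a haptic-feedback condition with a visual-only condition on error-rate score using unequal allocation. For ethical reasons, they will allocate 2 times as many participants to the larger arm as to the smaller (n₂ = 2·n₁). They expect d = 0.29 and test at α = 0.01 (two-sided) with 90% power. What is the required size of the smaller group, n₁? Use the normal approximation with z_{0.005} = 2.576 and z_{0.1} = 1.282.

With allocation ratio k = n₂/n₁ = 2, Var(x̄₁−x̄₂) = σ²(1/n₁ + 1/(k·n₁)) = σ²·(k+1)/(k·n₁).
So n₁ = (1 + 1/k)·((z_{α/2} + z_β)/d)² = 1.500 × (3.858/0.29)².
n₁ = 1.500 × 176.98 = 265.5.
Round up: n₁ = 266, giving n₂ = 2 × 266 = 532.

n₁ = 266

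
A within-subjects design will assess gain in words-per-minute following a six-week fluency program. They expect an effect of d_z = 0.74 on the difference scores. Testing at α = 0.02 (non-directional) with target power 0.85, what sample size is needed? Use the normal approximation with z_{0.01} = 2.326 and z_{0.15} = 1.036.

For a paired (one-sample on differences) test: n = ((z_{α/2} + z_β) / d)².
z_{α/2} + z_β = 2.326 + 1.036 = 3.362.
n = (3.362 / 0.74)² = 4.543² = 20.64.
Round up.

n = 21 pairs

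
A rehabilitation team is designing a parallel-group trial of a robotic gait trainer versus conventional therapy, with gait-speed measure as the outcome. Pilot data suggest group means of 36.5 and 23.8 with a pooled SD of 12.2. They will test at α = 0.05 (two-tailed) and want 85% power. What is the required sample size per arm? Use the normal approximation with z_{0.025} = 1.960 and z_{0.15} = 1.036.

Cohen's d = |M₁ − M₂| / SD_pooled = |36.5 − 23.8| / 12.2 = 12.7 / 12.2 = 1.041.
For two independent groups with equal n: n = 2·((z_{α/2} + z_β) / d)².
z_{α/2} + z_β = 1.960 + 1.036 = 2.996.
n = 2 × (2.996 / 1.041)² = 2 × 2.878² = 2 × 8.28 = 16.6.
Round up to the next whole participant.

n = 17 per group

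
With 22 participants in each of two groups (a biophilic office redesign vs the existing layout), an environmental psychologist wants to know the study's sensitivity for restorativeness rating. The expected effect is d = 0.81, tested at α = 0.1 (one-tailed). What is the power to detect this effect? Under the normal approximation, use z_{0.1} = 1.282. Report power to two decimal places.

power ≈ 0.92

For two equal groups, power = Φ(d·√(n/2) − z_{α}).
d·√(n/2) = 0.81 × √(22/2) = 0.81 × 3.317 = 2.686.
z_β = 2.686 − 1.282 = 1.404.
Power = Φ(1.404) = 0.920.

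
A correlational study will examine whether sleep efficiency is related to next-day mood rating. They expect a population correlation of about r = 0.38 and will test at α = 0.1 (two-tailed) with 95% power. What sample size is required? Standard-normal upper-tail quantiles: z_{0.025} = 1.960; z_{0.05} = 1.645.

Fisher's z: C = ½·ln((1+r)/(1−r)) = ½·ln(2.2258) = 0.4001.
n = ((z_{α/2} + z_β)/C)² + 3.
(1.645 + 1.645) / 0.4001 = 3.290 / 0.4001 = 8.223.
n = 8.223² + 3 = 67.62 + 3 = 70.6.
Round up.

n = 71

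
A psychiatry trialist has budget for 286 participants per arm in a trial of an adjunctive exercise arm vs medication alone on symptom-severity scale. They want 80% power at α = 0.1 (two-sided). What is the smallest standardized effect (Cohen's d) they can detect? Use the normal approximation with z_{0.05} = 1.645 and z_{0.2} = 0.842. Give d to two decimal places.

For two independent groups of n = 286 each: d_min = (z_{α/2} + z_β)·√(2/n).
z-sum = 1.645 + 0.842 = 2.487.
d_min = 2.487 × √(2/286) = 2.487 × 0.0836 = 0.208.

d_min ≈ 0.21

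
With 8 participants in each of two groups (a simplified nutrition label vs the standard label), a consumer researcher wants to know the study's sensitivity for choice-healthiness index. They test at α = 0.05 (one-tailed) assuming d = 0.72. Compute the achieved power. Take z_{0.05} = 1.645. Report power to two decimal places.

power ≈ 0.42

For two equal groups, power = Φ(d·√(n/2) − z_{α}).
d·√(n/2) = 0.72 × √(8/2) = 0.72 × 2.000 = 1.440.
z_β = 1.440 − 1.645 = -0.205.
Power = Φ(-0.205) = 0.419.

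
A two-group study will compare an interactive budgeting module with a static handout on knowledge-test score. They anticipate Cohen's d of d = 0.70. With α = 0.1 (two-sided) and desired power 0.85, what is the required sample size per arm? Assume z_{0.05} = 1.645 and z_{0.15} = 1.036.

For two independent groups with equal n: n = 2·((z_{α/2} + z_β) / d)².
z_{α/2} + z_β = 1.645 + 1.036 = 2.681.
n = 2 × (2.681 / 0.70)² = 2 × 3.830² = 2 × 14.67 = 29.3.
Round up to the next whole participant.

n = 30 per group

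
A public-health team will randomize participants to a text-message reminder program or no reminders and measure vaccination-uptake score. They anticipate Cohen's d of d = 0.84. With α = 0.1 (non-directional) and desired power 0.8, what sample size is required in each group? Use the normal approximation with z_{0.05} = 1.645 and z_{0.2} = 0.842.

For two independent groups with equal n: n = 2·((z_{α/2} + z_β) / d)².
z_{α/2} + z_β = 1.645 + 0.842 = 2.487.
n = 2 × (2.487 / 0.84)² = 2 × 2.961² = 2 × 8.77 = 17.5.
Round up to the next whole participant.

n = 18 per group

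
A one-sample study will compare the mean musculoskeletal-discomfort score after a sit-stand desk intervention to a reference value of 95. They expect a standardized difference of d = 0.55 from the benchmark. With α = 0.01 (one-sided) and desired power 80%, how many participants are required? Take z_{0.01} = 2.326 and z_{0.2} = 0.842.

n = 34

For a one-sample test: n = ((z_{α} + z_β) / d)².
z_{α} + z_β = 2.326 + 0.842 = 3.168.
n = (3.168 / 0.55)² = 5.760² = 33.18.
Round up.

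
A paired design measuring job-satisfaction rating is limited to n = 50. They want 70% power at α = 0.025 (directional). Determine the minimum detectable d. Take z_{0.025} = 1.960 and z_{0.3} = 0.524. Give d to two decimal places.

d_min ≈ 0.35

For a single sample (or paired design) of n = 50: d_min = (z_{α} + z_β)/√n.
z-sum = 1.960 + 0.524 = 2.484.
d_min = 2.484 / √50 = 2.484 / 7.071 = 0.351.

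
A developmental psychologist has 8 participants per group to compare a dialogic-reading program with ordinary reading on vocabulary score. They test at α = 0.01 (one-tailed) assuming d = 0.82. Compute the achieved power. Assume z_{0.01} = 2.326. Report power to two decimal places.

For two equal groups, power = Φ(d·√(n/2) − z_{α}).
d·√(n/2) = 0.82 × √(8/2) = 0.82 × 2.000 = 1.640.
z_β = 1.640 − 2.326 = -0.686.
Power = Φ(-0.686) = 0.246.

power ≈ 0.25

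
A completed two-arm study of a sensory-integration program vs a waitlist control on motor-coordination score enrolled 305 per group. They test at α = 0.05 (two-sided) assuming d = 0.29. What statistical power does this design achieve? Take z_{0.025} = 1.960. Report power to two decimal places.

power ≈ 0.95

For two equal groups, power = Φ(d·√(n/2) − z_{α/2}).
d·√(n/2) = 0.29 × √(305/2) = 0.29 × 12.349 = 3.581.
z_β = 3.581 − 1.960 = 1.621.
Power = Φ(1.621) = 0.948.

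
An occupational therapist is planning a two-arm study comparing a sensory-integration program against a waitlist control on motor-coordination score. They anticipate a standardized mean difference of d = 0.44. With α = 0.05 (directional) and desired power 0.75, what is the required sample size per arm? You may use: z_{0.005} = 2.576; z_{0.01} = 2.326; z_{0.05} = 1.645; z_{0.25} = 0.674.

For two independent groups with equal n: n = 2·((z_{α} + z_β) / d)².
z_{α} + z_β = 1.645 + 0.674 = 2.319.
n = 2 × (2.319 / 0.44)² = 2 × 5.270² = 2 × 27.78 = 55.6.
Round up to the next whole participant.

n = 56 per group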